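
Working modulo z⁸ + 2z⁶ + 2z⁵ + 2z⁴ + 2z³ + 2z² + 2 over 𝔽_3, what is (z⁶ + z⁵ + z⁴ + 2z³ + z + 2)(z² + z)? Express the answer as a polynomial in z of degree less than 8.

2z^7 + z^5 + 2z^3 + z^2 + 2z + 1

Multiply in 𝔽_3[z]: (z⁶ + z⁵ + z⁴ + 2z³ + z + 2)·(z² + z) = z⁸ + 2z⁷ + 2z⁶ + 2z⁴ + z³ + 2z.
Reduce using z⁸ ≡ z⁶ + z⁵ + z⁴ + z³ + z² + 1 (mod z⁸ + 2z⁶ + 2z⁵ + 2z⁴ + 2z³ + 2z² + 2).
Reduced: 2z⁷ + z⁵ + 2z³ + z² + 2z + 1.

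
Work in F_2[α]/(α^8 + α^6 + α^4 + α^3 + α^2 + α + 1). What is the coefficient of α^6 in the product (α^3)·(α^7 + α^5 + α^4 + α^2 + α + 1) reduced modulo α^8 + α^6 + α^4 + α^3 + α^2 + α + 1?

1

Multiply in F_2[α]: (α^3)·(α^7 + α^5 + α^4 + α^2 + α + 1) = α^10 + α^8 + α^7 + α^5 + α^4 + α^3.
Reduce using α^8 ≡ α^6 + α^4 + α^3 + α^2 + α + 1 (mod α^8 + α^6 + α^4 + α^3 + α^2 + α + 1).
Reduced: α^7 + α^6 + α^2.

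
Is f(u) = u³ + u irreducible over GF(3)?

Check for roots in GF(3): f(0) = 0 → root; f(1) = 2; f(2) = 1.
f(0) = 0, so (u) divides f(u); f is reducible.

No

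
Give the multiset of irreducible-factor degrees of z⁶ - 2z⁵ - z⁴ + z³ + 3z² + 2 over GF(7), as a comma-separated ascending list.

3, 3

Write g(z) = z⁶ - 2z⁵ - z⁴ + z³ + 3z² + 2.
Complete factorization: g(z) = (z³ + z + 1)·(z³ - 2z² - 2z + 2).
Factor degrees with multiplicity: 3 + 3 = 6.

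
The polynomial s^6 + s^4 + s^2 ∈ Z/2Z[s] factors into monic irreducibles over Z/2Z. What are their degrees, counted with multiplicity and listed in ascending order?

1, 1, 2, 2

Write h(s) = s^6 + s^4 + s^2.
Roots in Z/2Z: h(0) = 0 → root; h(1) = 1.
Linear factors from roots: (s).
Complete factorization: h(s) = (s)^2·(s^2 + s + 1)^2.
Factor degrees with multiplicity: 1 + 1 + 2 + 2 = 6.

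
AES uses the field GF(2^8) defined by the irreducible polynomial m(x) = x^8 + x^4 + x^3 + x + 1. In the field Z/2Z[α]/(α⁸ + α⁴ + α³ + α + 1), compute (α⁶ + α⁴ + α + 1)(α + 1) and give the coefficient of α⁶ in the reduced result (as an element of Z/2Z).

Multiply in Z/2Z[α]: (α⁶ + α⁴ + α + 1)·(α + 1) = α⁷ + α⁶ + α⁵ + α⁴ + α² + 1.
Reduced: α⁷ + α⁶ + α⁵ + α⁴ + α² + 1.

1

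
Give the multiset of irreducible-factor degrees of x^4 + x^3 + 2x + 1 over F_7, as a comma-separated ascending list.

1, 3

Write g(x) = x^4 + x^3 + 2x + 1.
Linear factors from roots: (x + 3).
Complete factorization: g(x) = (x + 3)·(x^3 - 2x^2 - x - 2).
Factor degrees with multiplicity: 1 + 3 = 4.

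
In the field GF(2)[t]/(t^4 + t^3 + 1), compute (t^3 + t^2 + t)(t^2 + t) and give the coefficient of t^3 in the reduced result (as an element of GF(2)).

1

Multiply in GF(2)[t]: (t^3 + t^2 + t)·(t^2 + t) = t^5 + t^2.
Reduce using t^4 ≡ t^3 + 1 (mod t^4 + t^3 + 1).
Reduced: t^3 + t^2 + t + 1.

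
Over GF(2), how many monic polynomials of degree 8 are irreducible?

The number of monic irreducibles of degree 8 over GF(2) is (1/8)·Σ_{d∣8} μ(8/d) 2^d.
Divisors of 8: 1, 2, 4, 8; μ(8/d) for each: 0, 0, -1, 1.
Σ = − 2^4 + 2^8 = 240.
N = 240/8 = 30.

30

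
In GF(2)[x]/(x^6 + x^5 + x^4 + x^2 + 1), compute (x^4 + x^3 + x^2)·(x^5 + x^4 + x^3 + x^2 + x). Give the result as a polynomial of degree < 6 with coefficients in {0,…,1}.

Multiply in GF(2)[x]: (x^4 + x^3 + x^2)·(x^5 + x^4 + x^3 + x^2 + x) = x^9 + x^7 + x^6 + x^5 + x^3.
Reduce using x^6 ≡ x^5 + x^4 + x^2 + 1 (mod x^6 + x^5 + x^4 + x^2 + 1).
Reduced: x^3 + x + 1.

x^3 + x + 1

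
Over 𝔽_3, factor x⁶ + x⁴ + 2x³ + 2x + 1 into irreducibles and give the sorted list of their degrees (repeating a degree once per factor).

6

Write f(x) = x⁶ + x⁴ + 2x³ + 2x + 1.
Roots in 𝔽_3: f(0) = 1; f(1) = 1; f(2) = 2.
Complete factorization: f(x) = (x⁶ + x⁴ + 2x³ + 2x + 1).
Factor degrees with multiplicity: 6 = 6.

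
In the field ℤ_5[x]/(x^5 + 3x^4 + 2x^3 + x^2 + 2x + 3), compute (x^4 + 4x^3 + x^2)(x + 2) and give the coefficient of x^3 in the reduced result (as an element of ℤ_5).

2

Multiply in ℤ_5[x]: (x^4 + 4x^3 + x^2)·(x + 2) = x^5 + x^4 + 4x^3 + 2x^2.
Reduce using x^5 ≡ 2x^4 + 3x^3 + 4x^2 + 3x + 2 (mod x^5 + 3x^4 + 2x^3 + x^2 + 2x + 3).
Reduced: 3x^4 + 2x^3 + x^2 + 3x + 2.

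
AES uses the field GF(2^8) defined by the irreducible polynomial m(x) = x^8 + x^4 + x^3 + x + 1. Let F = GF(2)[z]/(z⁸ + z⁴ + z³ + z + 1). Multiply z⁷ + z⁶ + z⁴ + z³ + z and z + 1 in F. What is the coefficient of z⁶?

1

Multiply in GF(2)[z]: (z⁷ + z⁶ + z⁴ + z³ + z)·(z + 1) = z⁸ + z⁶ + z⁵ + z³ + z² + z.
Reduce using z⁸ ≡ z⁴ + z³ + z + 1 (mod z⁸ + z⁴ + z³ + z + 1).
Reduced: z⁶ + z⁵ + z⁴ + z² + 1.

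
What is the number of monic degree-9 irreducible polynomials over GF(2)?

56

x^(2^9) − x is the product of all monic irreducibles of degree dividing 9; Möbius inversion gives N = (1/9) Σ μ(9/d)·2^d.
Divisors of 9: 1, 3, 9; μ(9/d) for each: 0, -1, 1.
Σ = − 2^3 + 2^9 = 504.
N = 504/9 = 56.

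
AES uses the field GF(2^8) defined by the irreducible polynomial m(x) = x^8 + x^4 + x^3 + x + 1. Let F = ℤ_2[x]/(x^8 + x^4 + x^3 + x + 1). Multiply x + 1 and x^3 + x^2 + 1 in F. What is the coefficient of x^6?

0

Multiply in ℤ_2[x]: (x + 1)·(x^3 + x^2 + 1) = x^4 + x^2 + x + 1.
Reduced: x^4 + x^2 + x + 1.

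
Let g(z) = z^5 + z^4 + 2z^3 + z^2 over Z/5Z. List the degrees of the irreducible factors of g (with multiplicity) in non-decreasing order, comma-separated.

1, 1, 1, 2

Roots in Z/5Z: g(0) = 0 → root; g(1) = 0 → root; g(2) = 3; g(3) = 2; g(4) = 4.
Linear factors from roots: (z), (z - 1).
Complete factorization: g(z) = (z - 1)·(z)^2·(z^2 + 2z - 1).
Factor degrees with multiplicity: 1 + 1 + 1 + 2 = 5.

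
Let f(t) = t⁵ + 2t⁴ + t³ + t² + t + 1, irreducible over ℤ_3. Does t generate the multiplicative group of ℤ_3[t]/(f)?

Yes

|GF(3^5)^×| = 3^5 − 1 = 242. Prime factorization: 242 = 2·11^2.
f is primitive ⇔ t has order 242 in GF(3)[t]/(f), i.e. t^(242/q) ≠ 1 for each prime q | 242.
t^(121) mod f = 2.
t^(22) mod f = 2t⁴ + t³ + 2.
None equal 1, so t has full order 242; f is primitive.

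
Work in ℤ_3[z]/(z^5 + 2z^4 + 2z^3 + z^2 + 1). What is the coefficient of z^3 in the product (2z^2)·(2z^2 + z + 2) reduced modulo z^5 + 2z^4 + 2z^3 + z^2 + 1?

2

Multiply in ℤ_3[z]: (2z^2)·(2z^2 + z + 2) = z^4 + 2z^3 + z^2.
Reduced: z^4 + 2z^3 + z^2.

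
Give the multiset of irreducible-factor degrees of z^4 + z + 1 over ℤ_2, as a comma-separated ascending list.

4

Write g(z) = z^4 + z + 1.
Roots in ℤ_2: g(0) = 1; g(1) = 1.
Complete factorization: g(z) = (z^4 + z + 1).
Factor degrees with multiplicity: 4 = 4.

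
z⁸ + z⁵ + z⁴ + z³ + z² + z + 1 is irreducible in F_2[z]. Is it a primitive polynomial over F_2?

Write f(z) = z⁸ + z⁵ + z⁴ + z³ + z² + z + 1.
|GF(2^8)^×| = 2^8 − 1 = 255. Prime factorization: 255 = 3·5·17.
f is primitive ⇔ z has order 255 in GF(2)[z]/(f), i.e. z^(255/q) ≠ 1 for each prime q | 255.
z^(85) mod f = 1
z^(51) mod f = z⁷ + z⁵ + z³ + z² + z + 1.
z^(15) mod f = z⁶ + z³ + z + 1.
Since z^(85) = 1, the order of z divides 85 < 255; not primitive.

No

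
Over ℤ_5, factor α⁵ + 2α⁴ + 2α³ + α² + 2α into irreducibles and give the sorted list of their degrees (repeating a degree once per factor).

1, 2, 2

Write f(α) = α⁵ + 2α⁴ + 2α³ + α² + 2α.
Roots in ℤ_5: f(0) = 0 → root; f(1) = 3; f(2) = 3; f(3) = 4; f(4) = 3.
Linear factors from roots: (α).
Complete factorization: f(α) = (α)·(α² + 3)·(α² + 2α + 4).
Factor degrees with multiplicity: 1 + 2 + 2 = 5.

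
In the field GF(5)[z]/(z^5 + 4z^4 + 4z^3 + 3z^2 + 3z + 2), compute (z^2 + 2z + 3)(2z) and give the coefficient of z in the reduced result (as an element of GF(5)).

Multiply in GF(5)[z]: (z^2 + 2z + 3)·(2z) = 2z^3 + 4z^2 + z.
Reduced: 2z^3 + 4z^2 + z.

1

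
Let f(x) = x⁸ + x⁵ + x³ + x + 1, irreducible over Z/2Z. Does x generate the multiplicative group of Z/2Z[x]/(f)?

|GF(2^8)^×| = 2^8 − 1 = 255. Prime factorization: 255 = 3·5·17.
f is primitive ⇔ x has order 255 in GF(2)[x]/(f), i.e. x^(255/q) ≠ 1 for each prime q | 255.
x^(85) mod f = x⁷ + x⁶ + x⁵ + x³ + x + 1.
x^(51) mod f = x⁴ + x + 1.
x^(15) mod f = x⁷ + x⁶ + x⁵ + 1.
None equal 1, so x has full order 255; f is primitive.

Yes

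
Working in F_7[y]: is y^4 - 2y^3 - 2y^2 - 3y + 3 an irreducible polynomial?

No

Write g(y) = y^4 - 2y^3 - 2y^2 - 3y + 3.
Check for roots in F_7: g(0) = 3; g(1) = 4; g(2) = 3; g(3) = 3; g(4) = 3; g(5) = 5; g(6) = 0 → root.
g(6) = 0, so (y − 6) divides g(y); g is reducible.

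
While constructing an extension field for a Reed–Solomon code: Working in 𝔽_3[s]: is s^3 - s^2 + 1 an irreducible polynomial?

Yes

Write m(s) = s^3 - s^2 + 1.
Check for roots in 𝔽_3: m(0) = 1; m(1) = 1; m(2) = 2.
No roots. A degree-3 polynomial over a field with no linear factor is irreducible.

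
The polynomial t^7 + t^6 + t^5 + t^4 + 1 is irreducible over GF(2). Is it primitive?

Write f(t) = t^7 + t^6 + t^5 + t^4 + 1.
|GF(2^7)^×| = 2^7 − 1 = 127. Prime factorization: 127 = 127.
f is primitive ⇔ t has order 127 in GF(2)[t]/(f), i.e. t^(127/q) ≠ 1 for each prime q | 127.
t^(1) mod f = t.
None equal 1, so t has full order 127; f is primitive.

Yes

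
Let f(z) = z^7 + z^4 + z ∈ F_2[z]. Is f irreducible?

Check for roots in F_2: f(0) = 0 → root; f(1) = 1.
f(0) = 0, so (z) divides f(z); f is reducible.

No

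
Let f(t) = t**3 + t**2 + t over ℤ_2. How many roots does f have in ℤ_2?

1

Evaluate at each of the 2 elements of ℤ_2:
f(0) = 0 → root; f(1) = 1.
Roots: {0}.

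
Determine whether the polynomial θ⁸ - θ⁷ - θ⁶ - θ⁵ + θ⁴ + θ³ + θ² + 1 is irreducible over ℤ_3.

Write P(θ) = θ⁸ - θ⁷ - θ⁶ - θ⁵ + θ⁴ + θ³ + θ² + 1.
Check for roots in ℤ_3: P(0) = 1; P(1) = 2; P(2) = 1.
No roots, so no linear factors.
Monic irreducibles of degree 2 over GF(3): θ² + 1, θ² + θ - 1, θ² - θ - 1.
None of them divide P (all give nonzero remainder).
Degree-3 irreducible divisors: test the 8 monic irreducibles of degree 3 over GF(3).
None of them divide P (all give nonzero remainder).
Degree-4 irreducible divisors: test the 18 monic irreducibles of degree 4 over GF(3).
None of them divide P (all give nonzero remainder).
No irreducible factor of degree ≤ 4 exists, so P is irreducible over GF(3).

Yes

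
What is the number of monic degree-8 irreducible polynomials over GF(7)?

x^(7^8) − x is the product of all monic irreducibles of degree dividing 8; Möbius inversion gives N = (1/8) Σ μ(8/d)·7^d.
Divisors of 8: 1, 2, 4, 8; μ(8/d) for each: 0, 0, -1, 1.
Σ = − 7^4 + 7^8 = 5762400.
N = 5762400/8 = 720300.

720300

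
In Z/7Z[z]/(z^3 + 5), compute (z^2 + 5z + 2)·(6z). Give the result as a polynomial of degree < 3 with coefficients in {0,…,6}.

2z^2 + 5z + 5

Multiply in Z/7Z[z]: (z^2 + 5z + 2)·(6z) = 6z^3 + 2z^2 + 5z.
Reduce using z^3 ≡ 2 (mod z^3 + 5).
Reduced: 2z^2 + 5z + 5.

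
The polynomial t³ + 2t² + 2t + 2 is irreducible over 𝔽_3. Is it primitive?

No

Write f(t) = t³ + 2t² + 2t + 2.
|GF(3^3)^×| = 3^3 − 1 = 26. Prime factorization: 26 = 2·13.
f is primitive ⇔ t has order 26 in GF(3)[t]/(f), i.e. t^(26/q) ≠ 1 for each prime q | 26.
t^(13) mod f = 1
t^(2) mod f = t².
Since t^(13) = 1, the order of t divides 13 < 26; not primitive.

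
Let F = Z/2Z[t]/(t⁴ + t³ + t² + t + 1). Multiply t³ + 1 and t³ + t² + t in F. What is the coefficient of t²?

Multiply in Z/2Z[t]: (t³ + 1)·(t³ + t² + t) = t⁶ + t⁵ + t⁴ + t³ + t² + t.
Reduce using t⁴ ≡ t³ + t² + t + 1 (mod t⁴ + t³ + t² + t + 1).
Reduced: t.

0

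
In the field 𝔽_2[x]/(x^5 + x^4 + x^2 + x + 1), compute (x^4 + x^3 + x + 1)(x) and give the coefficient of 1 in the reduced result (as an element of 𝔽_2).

1

Multiply in 𝔽_2[x]: (x^4 + x^3 + x + 1)·(x) = x^5 + x^4 + x^2 + x.
Reduce using x^5 ≡ x^4 + x^2 + x + 1 (mod x^5 + x^4 + x^2 + x + 1).
Reduced: 1.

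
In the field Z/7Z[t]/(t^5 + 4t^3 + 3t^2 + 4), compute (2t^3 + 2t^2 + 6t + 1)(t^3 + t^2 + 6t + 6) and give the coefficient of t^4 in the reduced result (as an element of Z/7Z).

5

Multiply in Z/7Z[t]: (2t^3 + 2t^2 + 6t + 1)·(t^3 + t^2 + 6t + 6) = 2t^6 + 4t^5 + 6t^4 + 3t^3 + 6.
Reduce using t^5 ≡ 3t^3 + 4t^2 + 3 (mod t^5 + 4t^3 + 3t^2 + 4).
Reduced: 5t^4 + 2t^3 + 2t^2 + 6t + 4.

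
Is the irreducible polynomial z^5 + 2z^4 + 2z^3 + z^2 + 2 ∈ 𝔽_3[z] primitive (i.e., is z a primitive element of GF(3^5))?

Write f(z) = z^5 + 2z^4 + 2z^3 + z^2 + 2.
|GF(3^5)^×| = 3^5 − 1 = 242. Prime factorization: 242 = 2·11^2.
f is primitive ⇔ z has order 242 in GF(3)[z]/(f), i.e. z^(242/q) ≠ 1 for each prime q | 242.
z^(121) mod f = 1
z^(22) mod f = z^4 + z + 1.
Since z^(121) = 1, the order of z divides 121 < 242; not primitive.

No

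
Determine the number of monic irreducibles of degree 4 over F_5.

x^(5^4) − x is the product of all monic irreducibles of degree dividing 4; Möbius inversion gives N = (1/4) Σ μ(4/d)·5^d.
Divisors of 4: 1, 2, 4; μ(4/d) for each: 0, -1, 1.
Σ = − 5^2 + 5^4 = 600.
N = 600/4 = 150.

150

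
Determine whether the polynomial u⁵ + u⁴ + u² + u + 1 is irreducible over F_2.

Yes

Write P(u) = u⁵ + u⁴ + u² + u + 1.
Check for roots in F_2: P(0) = 1; P(1) = 1.
No roots, so no linear factors.
Monic irreducibles of degree 2 over GF(2): u² + u + 1.
None of them divide P (all give nonzero remainder).
No irreducible factor of degree ≤ 2 exists, so P is irreducible over GF(2).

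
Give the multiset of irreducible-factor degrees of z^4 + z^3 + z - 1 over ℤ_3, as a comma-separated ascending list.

Write h(z) = z^4 + z^3 + z - 1.
Roots in ℤ_3: h(0) = 2; h(1) = 2; h(2) = 1.
Complete factorization: h(z) = (z^2 + 1)·(z^2 + z - 1).
Factor degrees with multiplicity: 2 + 2 = 4.

2, 2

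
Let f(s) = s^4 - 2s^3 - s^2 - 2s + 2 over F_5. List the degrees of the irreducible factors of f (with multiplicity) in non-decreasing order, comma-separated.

Roots in F_5: f(0) = 2; f(1) = 3; f(2) = 4; f(3) = 4; f(4) = 1.
Complete factorization: f(s) = (s^4 - 2s^3 - s^2 - 2s + 2).
Factor degrees with multiplicity: 4 = 4.

4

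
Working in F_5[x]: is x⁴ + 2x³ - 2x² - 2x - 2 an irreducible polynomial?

Write g(x) = x⁴ + 2x³ - 2x² - 2x - 2.
Check for roots in F_5: g(0) = 3; g(1) = 2; g(2) = 3; g(3) = 4; g(4) = 2.
No roots, so no linear factors.
Degree-2 irreducible divisors: test the 10 monic irreducibles of degree 2 over GF(5).
None of them divide g (all give nonzero remainder).
No irreducible factor of degree ≤ 2 exists, so g is irreducible over GF(5).

Yes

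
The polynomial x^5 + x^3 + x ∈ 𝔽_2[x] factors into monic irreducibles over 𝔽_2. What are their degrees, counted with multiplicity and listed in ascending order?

Write h(x) = x^5 + x^3 + x.
Roots in 𝔽_2: h(0) = 0 → root; h(1) = 1.
Linear factors from roots: (x).
Complete factorization: h(x) = (x)·(x^2 + x + 1)^2.
Factor degrees with multiplicity: 1 + 2 + 2 = 5.

1, 2, 2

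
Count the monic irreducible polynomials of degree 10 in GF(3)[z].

Gauss's count: N_{3}(10) = (1/10) Σ_{d|10} μ(10/d)·3^d.
Divisors of 10: 1, 2, 5, 10; μ(10/d) for each: 1, -1, -1, 1.
Σ = 3^1 − 3^2 − 3^5 + 3^10 = 58800.
N = 58800/10 = 5880.

5880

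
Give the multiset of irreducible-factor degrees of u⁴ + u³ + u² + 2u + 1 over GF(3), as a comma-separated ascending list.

1, 1, 2

Write h(u) = u⁴ + u³ + u² + 2u + 1.
Roots in GF(3): h(0) = 1; h(1) = 0 → root; h(2) = 0 → root.
Linear factors from roots: (u + 2), (u + 1).
Complete factorization: h(u) = (u + 1)·(u + 2)·(u² + u + 2).
Factor degrees with multiplicity: 1 + 1 + 2 = 4.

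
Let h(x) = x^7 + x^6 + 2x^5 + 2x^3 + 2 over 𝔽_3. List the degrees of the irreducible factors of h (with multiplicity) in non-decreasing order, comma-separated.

Roots in 𝔽_3: h(0) = 2; h(1) = 2; h(2) = 1.
Complete factorization: h(x) = (x^7 + x^6 + 2x^5 + 2x^3 + 2).
Factor degrees with multiplicity: 7 = 7.

7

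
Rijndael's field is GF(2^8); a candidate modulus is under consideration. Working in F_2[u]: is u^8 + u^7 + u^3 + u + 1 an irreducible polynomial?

Write g(u) = u^8 + u^7 + u^3 + u + 1.
Check for roots in F_2: g(0) = 1; g(1) = 1.
No roots, so no linear factors.
Monic irreducibles of degree 2 over GF(2): u^2 + u + 1.
None of them divide g (all give nonzero remainder).
Monic irreducibles of degree 3 over GF(2): u^3 + u + 1, u^3 + u^2 + 1.
None of them divide g (all give nonzero remainder).
Monic irreducibles of degree 4 over GF(2): u^4 + u + 1, u^4 + u^3 + 1, u^4 + u^3 + u^2 + u + 1.
None of them divide g (all give nonzero remainder).
No irreducible factor of degree ≤ 4 exists, so g is irreducible over GF(2).

Yes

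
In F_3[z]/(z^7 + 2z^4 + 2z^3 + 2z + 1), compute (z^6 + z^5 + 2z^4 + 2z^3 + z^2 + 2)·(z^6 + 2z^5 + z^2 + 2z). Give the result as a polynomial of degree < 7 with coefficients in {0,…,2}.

Multiply in F_3[z]: (z^6 + z^5 + 2z^4 + 2z^3 + z^2 + 2)·(z^6 + 2z^5 + z^2 + 2z) = z^12 + z^10 + 2z^7 + z^5 + 2z^4 + 2z^3 + 2z^2 + z.
Reduce using z^7 ≡ z^4 + z^3 + z + 2 (mod z^7 + 2z^4 + 2z^3 + 2z + 1).
Reduced: 2z^5 + z^4 + 2z^3 + 2z^2.

2z^5 + z^4 + 2z^3 + 2z^2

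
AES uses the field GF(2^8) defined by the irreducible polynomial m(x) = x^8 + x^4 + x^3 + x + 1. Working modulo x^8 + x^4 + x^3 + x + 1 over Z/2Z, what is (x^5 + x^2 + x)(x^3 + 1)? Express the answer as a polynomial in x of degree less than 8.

Multiply in Z/2Z[x]: (x^5 + x^2 + x)·(x^3 + 1) = x^8 + x^4 + x^2 + x.
Reduce using x^8 ≡ x^4 + x^3 + x + 1 (mod x^8 + x^4 + x^3 + x + 1).
Reduced: x^3 + x^2 + 1.

x^3 + x^2 + 1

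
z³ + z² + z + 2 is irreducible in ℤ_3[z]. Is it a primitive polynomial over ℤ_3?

Write f(z) = z³ + z² + z + 2.
|GF(3^3)^×| = 3^3 − 1 = 26. Prime factorization: 26 = 2·13.
f is primitive ⇔ z has order 26 in GF(3)[z]/(f), i.e. z^(26/q) ≠ 1 for each prime q | 26.
z^(13) mod f = 1
z^(2) mod f = z².
Since z^(13) = 1, the order of z divides 13 < 26; not primitive.

No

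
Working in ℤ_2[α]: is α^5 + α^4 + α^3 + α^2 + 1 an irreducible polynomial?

Yes

Write P(α) = α^5 + α^4 + α^3 + α^2 + 1.
Check for roots in ℤ_2: P(0) = 1; P(1) = 1.
No roots, so no linear factors.
Monic irreducibles of degree 2 over GF(2): α^2 + α + 1.
None of them divide P (all give nonzero remainder).
No irreducible factor of degree ≤ 2 exists, so P is irreducible over GF(2).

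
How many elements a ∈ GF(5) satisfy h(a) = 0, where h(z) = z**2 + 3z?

Evaluate at each of the 5 elements of GF(5):
h(0) = 0 → root; h(1) = 4; h(2) = 0 → root; h(3) = 3; h(4) = 3.
Roots: {0, 2}.

2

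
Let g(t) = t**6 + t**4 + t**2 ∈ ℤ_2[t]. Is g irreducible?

No

Check for roots in ℤ_2: g(0) = 0 → root; g(1) = 1.
g(0) = 0, so (t) divides g(t); g is reducible.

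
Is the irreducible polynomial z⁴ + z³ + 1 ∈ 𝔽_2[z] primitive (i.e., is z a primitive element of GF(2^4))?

Write f(z) = z⁴ + z³ + 1.
|GF(2^4)^×| = 2^4 − 1 = 15. Prime factorization: 15 = 3·5.
f is primitive ⇔ z has order 15 in GF(2)[z]/(f), i.e. z^(15/q) ≠ 1 for each prime q | 15.
z^(5) mod f = z³ + z + 1.
z^(3) mod f = z³.
None equal 1, so z has full order 15; f is primitive.

Yes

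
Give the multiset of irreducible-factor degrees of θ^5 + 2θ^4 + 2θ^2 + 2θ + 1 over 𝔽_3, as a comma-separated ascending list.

5

Write f(θ) = θ^5 + 2θ^4 + 2θ^2 + 2θ + 1.
Roots in 𝔽_3: f(0) = 1; f(1) = 2; f(2) = 2.
Complete factorization: f(θ) = (θ^5 + 2θ^4 + 2θ^2 + 2θ + 1).
Factor degrees with multiplicity: 5 = 5.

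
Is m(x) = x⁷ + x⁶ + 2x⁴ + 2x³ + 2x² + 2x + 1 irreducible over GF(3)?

Check for roots in GF(3): m(0) = 1; m(1) = 2; m(2) = 1.
No roots, so no linear factors.
Monic irreducibles of degree 2 over GF(3): x² + 1, x² + x + 2, x² + 2x + 2.
None of them divide m (all give nonzero remainder).
Degree-3 irreducible divisors: test the 8 monic irreducibles of degree 3 over GF(3).
None of them divide m (all give nonzero remainder).
No irreducible factor of degree ≤ 3 exists, so m is irreducible over GF(3).

Yes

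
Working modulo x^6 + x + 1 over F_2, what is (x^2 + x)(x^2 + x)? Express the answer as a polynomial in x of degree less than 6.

x^4 + x^2

Multiply in F_2[x]: (x^2 + x)·(x^2 + x) = x^4 + x^2.
Reduced: x^4 + x^2.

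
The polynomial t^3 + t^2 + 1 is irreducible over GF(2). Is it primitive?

Yes

Write f(t) = t^3 + t^2 + 1.
|GF(2^3)^×| = 2^3 − 1 = 7. Prime factorization: 7 = 7.
f is primitive ⇔ t has order 7 in GF(2)[t]/(f), i.e. t^(7/q) ≠ 1 for each prime q | 7.
t^(1) mod f = t.
None equal 1, so t has full order 7; f is primitive.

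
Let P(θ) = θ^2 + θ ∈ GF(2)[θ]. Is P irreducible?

Check for roots in GF(2): P(0) = 0 → root; P(1) = 0 → root.
P(0) = 0, so (θ) divides P(θ); P is reducible.

No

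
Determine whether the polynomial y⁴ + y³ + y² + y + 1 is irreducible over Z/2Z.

Yes

Write f(y) = y⁴ + y³ + y² + y + 1.
Check for roots in Z/2Z: f(0) = 1; f(1) = 1.
No roots, so no linear factors.
Monic irreducibles of degree 2 over GF(2): y² + y + 1.
None of them divide f (all give nonzero remainder).
No irreducible factor of degree ≤ 2 exists, so f is irreducible over GF(2).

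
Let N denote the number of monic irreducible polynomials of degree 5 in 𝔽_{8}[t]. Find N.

6552

By the necklace-counting formula, N_8(5) = (1/5) Σ_{d|5} μ(5/d)·8^d.
Divisors of 5: 1, 5; μ(5/d) for each: -1, 1.
Σ = − 8^1 + 8^5 = 32760.
N = 32760/5 = 6552.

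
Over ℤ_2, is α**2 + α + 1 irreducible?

Yes

Write m(α) = α**2 + α + 1.
Check for roots in ℤ_2: m(0) = 1; m(1) = 1.
No roots. A degree-2 polynomial over a field with no linear factor is irreducible.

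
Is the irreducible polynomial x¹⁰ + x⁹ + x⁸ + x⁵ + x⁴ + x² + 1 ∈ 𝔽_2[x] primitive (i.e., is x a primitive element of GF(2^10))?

No

Write f(x) = x¹⁰ + x⁹ + x⁸ + x⁵ + x⁴ + x² + 1.
|GF(2^10)^×| = 2^10 − 1 = 1023. Prime factorization: 1023 = 3·11·31.
f is primitive ⇔ x has order 1023 in GF(2)[x]/(f), i.e. x^(1023/q) ≠ 1 for each prime q | 1023.
x^(341) mod f = 1
x^(93) mod f = x⁸ + x⁵ + x³ + x² + x.
x^(33) mod f = x⁸ + x⁶ + x² + 1.
Since x^(341) = 1, the order of x divides 341 < 1023; not primitive.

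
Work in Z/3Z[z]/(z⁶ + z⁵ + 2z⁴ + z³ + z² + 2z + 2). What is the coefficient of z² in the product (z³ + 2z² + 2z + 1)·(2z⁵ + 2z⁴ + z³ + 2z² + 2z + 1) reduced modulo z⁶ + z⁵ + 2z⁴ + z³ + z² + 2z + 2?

1

Multiply in Z/3Z[z]: (z³ + 2z² + 2z + 1)·(2z⁵ + 2z⁴ + z³ + 2z² + 2z + 1) = 2z⁸ + z⁵ + z⁴ + z³ + 2z² + z + 1.
Reduce using z⁶ ≡ 2z⁵ + z⁴ + 2z³ + 2z² + z + 1 (mod z⁶ + z⁵ + 2z⁴ + z³ + z² + 2z + 2).
Reduced: 2z⁵ + 2z⁴ + z³ + z² + 2.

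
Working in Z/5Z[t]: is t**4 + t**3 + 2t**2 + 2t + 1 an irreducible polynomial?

Write f(t) = t**4 + t**3 + 2t**2 + 2t + 1.
Check for roots in Z/5Z: f(0) = 1; f(1) = 2; f(2) = 2; f(3) = 3; f(4) = 1.
No roots, so no linear factors.
Degree-2 irreducible divisors: test the 10 monic irreducibles of degree 2 over GF(5).
None of them divide f (all give nonzero remainder).
No irreducible factor of degree ≤ 2 exists, so f is irreducible over GF(5).

Yes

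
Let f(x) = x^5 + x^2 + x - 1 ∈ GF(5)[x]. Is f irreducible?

Yes

Check for roots in GF(5): f(0) = 4; f(1) = 2; f(2) = 2; f(3) = 4; f(4) = 3.
No roots, so no linear factors.
Degree-2 irreducible divisors: test the 10 monic irreducibles of degree 2 over GF(5).
None of them divide f (all give nonzero remainder).
No irreducible factor of degree ≤ 2 exists, so f is irreducible over GF(5).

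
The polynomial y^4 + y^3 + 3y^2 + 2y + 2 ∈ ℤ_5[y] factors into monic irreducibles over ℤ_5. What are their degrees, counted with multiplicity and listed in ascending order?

2, 2

Write f(y) = y^4 + y^3 + 3y^2 + 2y + 2.
Roots in ℤ_5: f(0) = 2; f(1) = 4; f(2) = 2; f(3) = 3; f(4) = 3.
Complete factorization: f(y) = (y^2 + 2)·(y^2 + y + 1).
Factor degrees with multiplicity: 2 + 2 = 4.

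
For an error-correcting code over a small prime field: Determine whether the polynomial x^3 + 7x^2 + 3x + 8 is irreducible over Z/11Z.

No

Write m(x) = x^3 + 7x^2 + 3x + 8.
Check each element of Z/11Z for a root: m(0)=8, m(1)=8, m(2)=6, m(3)=8, m(4)=9, m(5)=4, m(6)=10, m(7)=0, m(8)=2, m(9)=0, m(10)=0.
m(7) = 0, so (x − 7) divides m(x); m is reducible.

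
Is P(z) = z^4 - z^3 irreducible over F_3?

Check for roots in F_3: P(0) = 0 → root; P(1) = 0 → root; P(2) = 2.
P(0) = 0, so (z) divides P(z); P is reducible.

No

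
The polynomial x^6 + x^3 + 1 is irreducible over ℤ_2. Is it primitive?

Write f(x) = x^6 + x^3 + 1.
|GF(2^6)^×| = 2^6 − 1 = 63. Prime factorization: 63 = 3^2·7.
f is primitive ⇔ x has order 63 in GF(2)[x]/(f), i.e. x^(63/q) ≠ 1 for each prime q | 63.
x^(21) mod f = x^3.
x^(9) mod f = 1
Since x^(9) = 1, the order of x divides 9 < 63; not primitive.

No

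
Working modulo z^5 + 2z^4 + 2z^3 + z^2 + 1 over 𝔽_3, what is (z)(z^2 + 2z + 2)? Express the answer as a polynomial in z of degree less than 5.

Multiply in 𝔽_3[z]: (z)·(z^2 + 2z + 2) = z^3 + 2z^2 + 2z.
Reduced: z^3 + 2z^2 + 2z.

z^3 + 2z^2 + 2z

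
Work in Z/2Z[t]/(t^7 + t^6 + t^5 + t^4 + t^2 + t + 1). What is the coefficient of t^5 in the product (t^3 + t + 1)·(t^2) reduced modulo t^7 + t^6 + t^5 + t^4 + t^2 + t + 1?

Multiply in Z/2Z[t]: (t^3 + t + 1)·(t^2) = t^5 + t^3 + t^2.
Reduced: t^5 + t^3 + t^2.

1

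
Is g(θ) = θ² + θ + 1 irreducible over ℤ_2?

Check for roots in ℤ_2: g(0) = 1; g(1) = 1.
No roots. A degree-2 polynomial over a field with no linear factor is irreducible.

Yes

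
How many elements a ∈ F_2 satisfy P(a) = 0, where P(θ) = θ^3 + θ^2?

2

Evaluate at each of the 2 elements of F_2:
P(0) = 0 → root; P(1) = 0 → root.
Roots: {0, 1}.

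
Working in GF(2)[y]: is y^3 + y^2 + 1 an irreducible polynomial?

Yes

Write P(y) = y^3 + y^2 + 1.
Check for roots in GF(2): P(0) = 1; P(1) = 1.
No roots. A degree-3 polynomial over a field with no linear factor is irreducible.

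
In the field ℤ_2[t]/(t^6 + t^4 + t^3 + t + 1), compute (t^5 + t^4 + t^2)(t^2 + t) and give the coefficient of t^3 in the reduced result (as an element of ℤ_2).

Multiply in ℤ_2[t]: (t^5 + t^4 + t^2)·(t^2 + t) = t^7 + t^5 + t^4 + t^3.
Reduce using t^6 ≡ t^4 + t^3 + t + 1 (mod t^6 + t^4 + t^3 + t + 1).
Reduced: t^3 + t^2 + t.

1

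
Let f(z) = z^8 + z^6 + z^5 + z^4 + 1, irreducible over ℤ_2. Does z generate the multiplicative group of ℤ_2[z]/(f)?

|GF(2^8)^×| = 2^8 − 1 = 255. Prime factorization: 255 = 3·5·17.
f is primitive ⇔ z has order 255 in GF(2)[z]/(f), i.e. z^(255/q) ≠ 1 for each prime q | 255.
z^(85) mod f = z^7 + z^6 + z^4 + z^3 + z + 1.
z^(51) mod f = z^6 + z^3 + z^2 + 1.
z^(15) mod f = z^7 + z^6 + 1.
None equal 1, so z has full order 255; f is primitive.

Yes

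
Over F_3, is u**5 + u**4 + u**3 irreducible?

Write P(u) = u**5 + u**4 + u**3.
Check for roots in F_3: P(0) = 0 → root; P(1) = 0 → root; P(2) = 2.
P(0) = 0, so (u) divides P(u); P is reducible.

No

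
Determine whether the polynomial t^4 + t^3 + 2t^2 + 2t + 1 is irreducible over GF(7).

Write h(t) = t^4 + t^3 + 2t^2 + 2t + 1.
Check for roots in GF(7): h(0) = 1; h(1) = 0 → root; h(2) = 2; h(3) = 0 → root; h(4) = 4; h(5) = 6; h(6) = 1.
h(1) = 0, so (t − 1) divides h(t); h is reducible.

No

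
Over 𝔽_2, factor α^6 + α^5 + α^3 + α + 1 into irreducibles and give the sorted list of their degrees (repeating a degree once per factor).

2, 2, 2

Write f(α) = α^6 + α^5 + α^3 + α + 1.
Roots in 𝔽_2: f(0) = 1; f(1) = 1.
Complete factorization: f(α) = (α^2 + α + 1)^3.
Factor degrees with multiplicity: 2 + 2 + 2 = 6.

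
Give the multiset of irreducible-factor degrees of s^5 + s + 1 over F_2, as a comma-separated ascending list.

2, 3

Write f(s) = s^5 + s + 1.
Roots in F_2: f(0) = 1; f(1) = 1.
Complete factorization: f(s) = (s^2 + s + 1)·(s^3 + s^2 + 1).
Factor degrees with multiplicity: 2 + 3 = 5.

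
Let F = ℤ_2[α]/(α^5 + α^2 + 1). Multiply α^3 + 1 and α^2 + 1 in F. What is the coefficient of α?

Multiply in ℤ_2[α]: (α^3 + 1)·(α^2 + 1) = α^5 + α^3 + α^2 + 1.
Reduce using α^5 ≡ α^2 + 1 (mod α^5 + α^2 + 1).
Reduced: α^3.

0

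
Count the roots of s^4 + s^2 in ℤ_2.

2

Write f(s) = s^4 + s^2.
Evaluate at each of the 2 elements of ℤ_2:
f(0) = 0 → root; f(1) = 0 → root.
Roots: {0, 1}.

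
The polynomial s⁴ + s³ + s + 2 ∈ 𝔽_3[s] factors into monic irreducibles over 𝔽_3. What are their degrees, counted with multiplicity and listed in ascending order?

2, 2

Write g(s) = s⁴ + s³ + s + 2.
Roots in 𝔽_3: g(0) = 2; g(1) = 2; g(2) = 1.
Complete factorization: g(s) = (s² + 1)·(s² + s + 2).
Factor degrees with multiplicity: 2 + 2 = 4.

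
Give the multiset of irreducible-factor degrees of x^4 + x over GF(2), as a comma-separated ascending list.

Write h(x) = x^4 + x.
Roots in GF(2): h(0) = 0 → root; h(1) = 0 → root.
Linear factors from roots: (x), (x + 1).
Complete factorization: h(x) = (x)·(x + 1)·(x^2 + x + 1).
Factor degrees with multiplicity: 1 + 1 + 2 = 4.

1, 1, 2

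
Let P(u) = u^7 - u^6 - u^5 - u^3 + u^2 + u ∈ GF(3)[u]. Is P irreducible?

Check for roots in GF(3): P(0) = 0 → root; P(1) = 0 → root; P(2) = 0 → root.
P(0) = 0, so (u) divides P(u); P is reducible.

No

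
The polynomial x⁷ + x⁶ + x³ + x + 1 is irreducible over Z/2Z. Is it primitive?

Write f(x) = x⁷ + x⁶ + x³ + x + 1.
|GF(2^7)^×| = 2^7 − 1 = 127. Prime factorization: 127 = 127.
f is primitive ⇔ x has order 127 in GF(2)[x]/(f), i.e. x^(127/q) ≠ 1 for each prime q | 127.
x^(1) mod f = x.
None equal 1, so x has full order 127; f is primitive.

Yes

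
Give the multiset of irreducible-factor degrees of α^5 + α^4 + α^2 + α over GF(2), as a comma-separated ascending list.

1, 1, 1, 2

Write h(α) = α^5 + α^4 + α^2 + α.
Roots in GF(2): h(0) = 0 → root; h(1) = 0 → root.
Linear factors from roots: (α), (α + 1).
Complete factorization: h(α) = (α)·(α + 1)^2·(α^2 + α + 1).
Factor degrees with multiplicity: 1 + 1 + 1 + 2 = 5.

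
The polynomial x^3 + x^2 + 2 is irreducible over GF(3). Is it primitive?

No

Write f(x) = x^3 + x^2 + 2.
|GF(3^3)^×| = 3^3 − 1 = 26. Prime factorization: 26 = 2·13.
f is primitive ⇔ x has order 26 in GF(3)[x]/(f), i.e. x^(26/q) ≠ 1 for each prime q | 26.
x^(13) mod f = 1
x^(2) mod f = x^2.
Since x^(13) = 1, the order of x divides 13 < 26; not primitive.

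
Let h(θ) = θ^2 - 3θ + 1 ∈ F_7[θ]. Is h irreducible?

Yes

Check for roots in F_7: h(0) = 1; h(1) = 6; h(2) = 6; h(3) = 1; h(4) = 5; h(5) = 4; h(6) = 5.
No roots. A degree-2 polynomial over a field with no linear factor is irreducible.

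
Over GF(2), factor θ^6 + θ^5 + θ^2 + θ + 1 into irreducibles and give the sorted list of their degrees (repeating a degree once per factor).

Write h(θ) = θ^6 + θ^5 + θ^2 + θ + 1.
Roots in GF(2): h(0) = 1; h(1) = 1.
Complete factorization: h(θ) = (θ^6 + θ^5 + θ^2 + θ + 1).
Factor degrees with multiplicity: 6 = 6.

6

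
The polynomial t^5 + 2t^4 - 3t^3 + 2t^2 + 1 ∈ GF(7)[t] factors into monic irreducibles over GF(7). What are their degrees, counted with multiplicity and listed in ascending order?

1, 1, 1, 2

Write f(t) = t^5 + 2t^4 - 3t^3 + 2t^2 + 1.
Linear factors from roots: (t - 2), (t - 3), (t + 1).
Complete factorization: f(t) = (t + 1)·(t - 3)·(t - 2)·(t^2 - t - 1).
Factor degrees with multiplicity: 1 + 1 + 1 + 2 = 5.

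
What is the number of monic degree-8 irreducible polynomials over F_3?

Gauss's count: N_{3}(8) = (1/8) Σ_{d|8} μ(8/d)·3^d.
Divisors of 8: 1, 2, 4, 8; μ(8/d) for each: 0, 0, -1, 1.
Σ = − 3^4 + 3^8 = 6480.
N = 6480/8 = 810.

810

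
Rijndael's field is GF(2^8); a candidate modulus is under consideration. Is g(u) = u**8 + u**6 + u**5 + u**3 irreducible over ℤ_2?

No

Check for roots in ℤ_2: g(0) = 0 → root; g(1) = 0 → root.
g(0) = 0, so (u) divides g(u); g is reducible.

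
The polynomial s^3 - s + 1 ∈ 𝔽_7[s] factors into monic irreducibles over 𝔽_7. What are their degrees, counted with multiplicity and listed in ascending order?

Write h(s) = s^3 - s + 1.
Linear factors from roots: (s - 2).
Complete factorization: h(s) = (s - 2)·(s^2 + 2s + 3).
Factor degrees with multiplicity: 1 + 2 = 3.

1, 2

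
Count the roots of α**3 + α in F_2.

2

Write P(α) = α**3 + α.
Evaluate at each of the 2 elements of F_2:
P(0) = 0 → root; P(1) = 0 → root.
Roots: {0, 1}.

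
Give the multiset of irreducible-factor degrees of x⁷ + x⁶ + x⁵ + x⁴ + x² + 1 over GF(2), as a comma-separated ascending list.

1, 1, 2, 3

Write f(x) = x⁷ + x⁶ + x⁵ + x⁴ + x² + 1.
Roots in GF(2): f(0) = 1; f(1) = 0 → root.
Linear factors from roots: (x + 1).
Complete factorization: f(x) = (x + 1)^2·(x² + x + 1)·(x³ + x + 1).
Factor degrees with multiplicity: 1 + 1 + 2 + 3 = 7.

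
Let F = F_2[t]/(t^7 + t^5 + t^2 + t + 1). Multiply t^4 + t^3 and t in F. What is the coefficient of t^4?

1

Multiply in F_2[t]: (t^4 + t^3)·(t) = t^5 + t^4.
Reduced: t^5 + t^4.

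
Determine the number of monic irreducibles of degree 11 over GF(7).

179756976

Gauss's count: N_{7}(11) = (1/11) Σ_{d|11} μ(11/d)·7^d.
Divisors of 11: 1, 11; μ(11/d) for each: -1, 1.
Σ = − 7^1 + 7^11 = 1977326736.
N = 1977326736/11 = 179756976.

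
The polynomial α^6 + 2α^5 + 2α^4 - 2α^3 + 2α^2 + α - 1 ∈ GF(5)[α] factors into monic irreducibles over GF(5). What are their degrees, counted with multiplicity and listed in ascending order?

1, 2, 3

Write f(α) = α^6 + 2α^5 + 2α^4 - 2α^3 + 2α^2 + α - 1.
Roots in GF(5): f(0) = 4; f(1) = 0 → root; f(2) = 3; f(3) = 3; f(4) = 3.
Linear factors from roots: (α - 1).
Complete factorization: f(α) = (α - 1)·(α^2 + α + 2)·(α^3 + 2α^2 + α - 2).
Factor degrees with multiplicity: 1 + 2 + 3 = 6.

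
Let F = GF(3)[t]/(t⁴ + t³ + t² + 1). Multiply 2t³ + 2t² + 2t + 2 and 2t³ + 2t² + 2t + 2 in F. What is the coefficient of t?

1

Multiply in GF(3)[t]: (2t³ + 2t² + 2t + 2)·(2t³ + 2t² + 2t + 2) = t⁶ + 2t⁵ + t³ + 2t + 1.
Reduce using t⁴ ≡ 2t³ + 2t² + 2 (mod t⁴ + t³ + t² + 1).
Reduced: 2t³ + t² + t.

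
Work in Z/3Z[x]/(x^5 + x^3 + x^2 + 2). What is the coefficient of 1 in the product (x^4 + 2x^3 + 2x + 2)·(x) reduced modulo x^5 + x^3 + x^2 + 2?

1

Multiply in Z/3Z[x]: (x^4 + 2x^3 + 2x + 2)·(x) = x^5 + 2x^4 + 2x^2 + 2x.
Reduce using x^5 ≡ 2x^3 + 2x^2 + 1 (mod x^5 + x^3 + x^2 + 2).
Reduced: 2x^4 + 2x^3 + x^2 + 2x + 1.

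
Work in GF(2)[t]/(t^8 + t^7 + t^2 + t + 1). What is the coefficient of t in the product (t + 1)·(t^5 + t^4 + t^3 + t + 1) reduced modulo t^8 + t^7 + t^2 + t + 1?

Multiply in GF(2)[t]: (t + 1)·(t^5 + t^4 + t^3 + t + 1) = t^6 + t^3 + t^2 + 1.
Reduced: t^6 + t^3 + t^2 + 1.

0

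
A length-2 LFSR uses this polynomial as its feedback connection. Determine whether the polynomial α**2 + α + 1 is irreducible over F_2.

Yes

Write m(α) = α**2 + α + 1.
Check for roots in F_2: m(0) = 1; m(1) = 1.
No roots. A degree-2 polynomial over a field with no linear factor is irreducible.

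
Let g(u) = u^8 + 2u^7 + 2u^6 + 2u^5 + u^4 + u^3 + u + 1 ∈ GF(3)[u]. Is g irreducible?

Check for roots in GF(3): g(0) = 1; g(1) = 2; g(2) = 2.
No roots, so no linear factors.
Monic irreducibles of degree 2 over GF(3): u^2 + 1, u^2 + u + 2, u^2 + 2u + 2.
None of them divide g (all give nonzero remainder).
Degree-3 irreducible divisors: test the 8 monic irreducibles of degree 3 over GF(3).
None of them divide g (all give nonzero remainder).
Degree-4 irreducible divisors: test the 18 monic irreducibles of degree 4 over GF(3).
None of them divide g (all give nonzero remainder).
No irreducible factor of degree ≤ 4 exists, so g is irreducible over GF(3).

Yes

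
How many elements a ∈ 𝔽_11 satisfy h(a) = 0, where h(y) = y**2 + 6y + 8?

Evaluate at each of the 11 elements of 𝔽_11:
h(0) = 8; h(1) = 4; h(2) = 2; h(3) = 2; h(4) = 4; h(5) = 8; h(6) = 3; h(7) = 0 → root; h(8) = 10; h(9) = 0 → root; h(10) = 3.
Roots: {7, 9}.

2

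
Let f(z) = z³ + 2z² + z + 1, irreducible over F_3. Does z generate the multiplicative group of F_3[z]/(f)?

|GF(3^3)^×| = 3^3 − 1 = 26. Prime factorization: 26 = 2·13.
f is primitive ⇔ z has order 26 in GF(3)[z]/(f), i.e. z^(26/q) ≠ 1 for each prime q | 26.
z^(13) mod f = 2.
z^(2) mod f = z².
None equal 1, so z has full order 26; f is primitive.

Yes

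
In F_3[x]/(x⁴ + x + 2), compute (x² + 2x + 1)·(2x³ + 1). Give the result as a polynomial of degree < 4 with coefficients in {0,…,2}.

2x^3 + 2x^2 + 2

Multiply in F_3[x]: (x² + 2x + 1)·(2x³ + 1) = 2x⁵ + x⁴ + 2x³ + x² + 2x + 1.
Reduce using x⁴ ≡ 2x + 1 (mod x⁴ + x + 2).
Reduced: 2x³ + 2x² + 2.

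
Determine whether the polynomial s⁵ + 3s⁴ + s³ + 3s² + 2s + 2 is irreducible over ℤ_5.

Write P(s) = s⁵ + 3s⁴ + s³ + 3s² + 2s + 2.
Check for roots in ℤ_5: P(0) = 2; P(1) = 2; P(2) = 1; P(3) = 3; P(4) = 4.
No roots, so no linear factors.
Degree-2 irreducible divisors: test the 10 monic irreducibles of degree 2 over GF(5).
None of them divide P (all give nonzero remainder).
No irreducible factor of degree ≤ 2 exists, so P is irreducible over GF(5).

Yes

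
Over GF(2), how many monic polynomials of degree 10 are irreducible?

x^(2^10) − x is the product of all monic irreducibles of degree dividing 10; Möbius inversion gives N = (1/10) Σ μ(10/d)·2^d.
Divisors of 10: 1, 2, 5, 10; μ(10/d) for each: 1, -1, -1, 1.
Σ = 2^1 − 2^2 − 2^5 + 2^10 = 990.
N = 990/10 = 99.

99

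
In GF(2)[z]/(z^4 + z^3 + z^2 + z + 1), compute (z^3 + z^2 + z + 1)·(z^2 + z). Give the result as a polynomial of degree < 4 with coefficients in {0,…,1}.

Multiply in GF(2)[z]: (z^3 + z^2 + z + 1)·(z^2 + z) = z^5 + z.
Reduce using z^4 ≡ z^3 + z^2 + z + 1 (mod z^4 + z^3 + z^2 + z + 1).
Reduced: z + 1.

z + 1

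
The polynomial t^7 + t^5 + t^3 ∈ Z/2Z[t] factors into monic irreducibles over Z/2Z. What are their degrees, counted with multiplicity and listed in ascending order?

1, 1, 1, 2, 2

Write h(t) = t^7 + t^5 + t^3.
Roots in Z/2Z: h(0) = 0 → root; h(1) = 1.
Linear factors from roots: (t).
Complete factorization: h(t) = (t)^3·(t^2 + t + 1)^2.
Factor degrees with multiplicity: 1 + 1 + 1 + 2 + 2 = 7.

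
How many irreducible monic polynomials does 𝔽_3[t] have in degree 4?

18

By the necklace-counting formula, N_3(4) = (1/4) Σ_{d|4} μ(4/d)·3^d.
Divisors of 4: 1, 2, 4; μ(4/d) for each: 0, -1, 1.
Σ = − 3^2 + 3^4 = 72.
N = 72/4 = 18.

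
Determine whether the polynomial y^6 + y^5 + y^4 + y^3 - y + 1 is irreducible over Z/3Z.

Write m(y) = y^6 + y^5 + y^4 + y^3 - y + 1.
Check for roots in Z/3Z: m(0) = 1; m(1) = 1; m(2) = 2.
No roots, so no linear factors.
Monic irreducibles of degree 2 over GF(3): y^2 + 1, y^2 + y - 1, y^2 - y - 1.
None of them divide m (all give nonzero remainder).
Degree-3 irreducible divisors: test the 8 monic irreducibles of degree 3 over GF(3).
None of them divide m (all give nonzero remainder).
No irreducible factor of degree ≤ 3 exists, so m is irreducible over GF(3).

Yes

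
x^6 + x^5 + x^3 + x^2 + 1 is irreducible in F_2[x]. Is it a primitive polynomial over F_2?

Write f(x) = x^6 + x^5 + x^3 + x^2 + 1.
|GF(2^6)^×| = 2^6 − 1 = 63. Prime factorization: 63 = 3^2·7.
f is primitive ⇔ x has order 63 in GF(2)[x]/(f), i.e. x^(63/q) ≠ 1 for each prime q | 63.
x^(21) mod f = x^4 + x^2 + x + 1.
x^(9) mod f = x^2 + x.
None equal 1, so x has full order 63; f is primitive.

Yes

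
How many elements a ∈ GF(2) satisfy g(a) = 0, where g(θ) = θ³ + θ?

Evaluate at each of the 2 elements of GF(2):
g(0) = 0 → root; g(1) = 0 → root.
Roots: {0, 1}.

2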